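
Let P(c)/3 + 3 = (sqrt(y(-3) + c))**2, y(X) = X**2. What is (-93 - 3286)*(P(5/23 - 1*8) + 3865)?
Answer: -299960588/23 ≈ -1.3042e+7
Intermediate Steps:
P(c) = 18 + 3*c (P(c) = -9 + 3*(sqrt((-3)**2 + c))**2 = -9 + 3*(sqrt(9 + c))**2 = -9 + 3*(9 + c) = -9 + (27 + 3*c) = 18 + 3*c)
(-93 - 3286)*(P(5/23 - 1*8) + 3865) = (-93 - 3286)*((18 + 3*(5/23 - 1*8)) + 3865) = -3379*((18 + 3*(5*(1/23) - 8)) + 3865) = -3379*((18 + 3*(5/23 - 8)) + 3865) = -3379*((18 + 3*(-179/23)) + 3865) = -3379*((18 - 537/23) + 3865) = -3379*(-123/23 + 3865) = -3379*88772/23 = -299960588/23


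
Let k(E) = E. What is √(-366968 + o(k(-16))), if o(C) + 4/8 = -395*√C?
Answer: √(-1467874 - 6320*I)/2 ≈ 1.3041 - 605.78*I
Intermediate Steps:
o(C) = -½ - 395*√C
√(-366968 + o(k(-16))) = √(-366968 + (-½ - 1580*I)) = √(-733937/2 - 1580*I)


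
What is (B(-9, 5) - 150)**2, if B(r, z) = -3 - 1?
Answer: 23716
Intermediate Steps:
B(r, z) = -4
(B(-9, 5) - 150)**2 = (-4 - 150)**2 = (-154)**2 = 23716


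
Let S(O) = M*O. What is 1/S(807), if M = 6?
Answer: 1/4842 ≈ 0.00020653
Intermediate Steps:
S(O) = 6*O
1/S(807) = 1/(6*807) = 1/4842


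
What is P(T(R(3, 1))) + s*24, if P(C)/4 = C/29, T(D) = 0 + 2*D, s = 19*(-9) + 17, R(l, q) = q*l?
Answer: -107160/29 ≈ -3695.2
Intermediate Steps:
R(l, q) = l*q
s = -154 (s = -171 + 17 = -154)
T(D) = 2*D
P(C) = 4*C/29 (P(C) = 4*(C/29) = 4*C/29)
P(T(R(3, 1))) + s*24 = 4*(2*(3*1))/29 - 154*24 = 4*(2*3)/29 - 3696 = (4/29)*6 - 3696 = 24/29 - 3696 = -107160/29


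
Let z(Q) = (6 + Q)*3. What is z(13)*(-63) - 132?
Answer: -3723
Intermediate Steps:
z(Q) = 18 + 3*Q
z(13)*(-63) - 132 = (18 + 3*13)*(-63) - 132 = (18 + 39)*(-63) - 132 = 57*(-63) - 132 = -3591 - 132 = -3723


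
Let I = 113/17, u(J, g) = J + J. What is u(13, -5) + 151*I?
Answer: 17505/17 ≈ 1029.7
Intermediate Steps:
u(J, g) = 2*J
I = 113/17 (I = 113*(1/17) = 113/17 ≈ 6.6471)
u(13, -5) + 151*I = 2*13 + 151*(113/17) = 26 + 17063/17 = 17505/17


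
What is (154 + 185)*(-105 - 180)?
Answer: -96615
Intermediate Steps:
(154 + 185)*(-105 - 180) = 339*(-285) = -96615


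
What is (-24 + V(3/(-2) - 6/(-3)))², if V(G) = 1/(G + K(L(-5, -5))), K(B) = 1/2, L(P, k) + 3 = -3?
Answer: 529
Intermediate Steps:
L(P, k) = -6 (L(P, k) = -3 - 3 = -6)
K(B) = ½
V(G) = 1/(½ + G) (V(G) = 1/(G + ½) = 1/(½ + G))
(-24 + V(3/(-2) - 6/(-3)))² = (-24 + 2/(1 + 2*(3/(-2) - 6/(-3))))² = (-24 + 2/(1 + 2*(3*(-½) - 6*(-⅓))))² = (-24 + 2/(1 + 2*(-3/2 + 2)))² = (-24 + 2/(1 + 2*(½)))² = (-24 + 2/(1 + 1))² = (-24 + 2/2)² = (-24 + 2*(½))² = (-24 + 1)² = (-23)² = 529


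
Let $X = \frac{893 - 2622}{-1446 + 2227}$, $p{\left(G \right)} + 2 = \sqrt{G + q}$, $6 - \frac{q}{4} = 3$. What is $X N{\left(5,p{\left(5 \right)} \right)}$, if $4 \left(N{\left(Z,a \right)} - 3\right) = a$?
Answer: $- \frac{8645}{1562} - \frac{1729 \sqrt{17}}{3124} \approx -7.8165$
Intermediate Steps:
$q = 12$ ($q = 24 - 12 = 12$)
$p{\left(G \right)} = -2 + \sqrt{12 + G}$ ($p{\left(G \right)} = -2 + \sqrt{G + 12} = -2 + \sqrt{12 + G}$)
$N{\left(Z,a \right)} = 3 + \frac{a}{4}$
$X = - \frac{1729}{781} \approx -2.2138$
$X N{\left(5,p{\left(5 \right)} \right)} = - \frac{1729 \left(3 + \frac{-2 + \sqrt{12 + 5}}{4}\right)}{781} = - \frac{1729 \left(3 + \frac{-2 + \sqrt{17}}{4}\right)}{781} = - \frac{1729 \left(3 - \left(\frac{1}{2} - \frac{\sqrt{17}}{4}\right)\right)}{781} = - \frac{1729 \left(\frac{5}{2} + \frac{\sqrt{17}}{4}\right)}{781} = - \frac{8645}{1562} - \frac{1729 \sqrt{17}}{3124}$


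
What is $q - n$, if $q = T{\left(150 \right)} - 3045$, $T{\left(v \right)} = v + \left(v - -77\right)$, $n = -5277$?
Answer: $2609$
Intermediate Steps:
$T{\left(v \right)} = 77 + 2 v$ ($T{\left(v \right)} = v + \left(v + 77\right) = v + \left(77 + v\right) = 77 + 2 v$)
$q = -2668$ ($q = \left(77 + 2 \cdot 150\right) - 3045 = \left(77 + 300\right) - 3045 = 377 - 3045 = -2668$)
$q - n = -2668 - -5277 = -2668 + 5277 = 2609$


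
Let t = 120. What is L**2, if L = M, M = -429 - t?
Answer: 301401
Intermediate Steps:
M = -549 (M = -429 - 1*120 = -429 - 120 = -549)
L = -549
L**2 = (-549)**2 = 301401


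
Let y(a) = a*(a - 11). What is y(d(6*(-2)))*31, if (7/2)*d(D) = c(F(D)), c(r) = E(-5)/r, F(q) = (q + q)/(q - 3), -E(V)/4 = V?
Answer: -40300/49 ≈ -822.45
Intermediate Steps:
E(V) = -4*V
F(q) = 2*q/(-3 + q) (F(q) = (2*q)/(-3 + q) = 2*q/(-3 + q))
c(r) = 20/r (c(r) = (-4*(-5))/r = 20/r)
d(D) = 20*(-3 + D)/(7*D) (d(D) = 2*(20/((2*D/(-3 + D))))/7 = 2*(20*((-3 + D)/(2*D)))/7 = 2*(10*(-3 + D)/D)/7 = 20*(-3 + D)/(7*D))
y(a) = a*(-11 + a)
y(d(6*(-2)))*31 = ((20*(-3 + 6*(-2))/(7*((6*(-2)))))*(-11 + 20*(-3 + 6*(-2))/(7*((6*(-2))))))*31 = (((20/7)*(-3 - 12)/(-12))*(-11 + (20/7)*(-3 - 12)/(-12)))*31 = (((20/7)*(-1/12)*(-15))*(-11 + (20/7)*(-1/12)*(-15)))*31 = (25*(-11 + 25/7)/7)*31 = ((25/7)*(-52/7))*31 = -1300/49*31 = -40300/49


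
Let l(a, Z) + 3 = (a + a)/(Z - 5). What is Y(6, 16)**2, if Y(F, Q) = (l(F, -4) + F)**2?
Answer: 625/81 ≈ 7.7160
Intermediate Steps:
l(a, Z) = -3 + 2*a/(-5 + Z) (l(a, Z) = -3 + (a + a)/(Z - 5) = -3 + (2*a)/(-5 + Z) = -3 + 2*a/(-5 + Z))
Y(F, Q) = (-3 + 7*F/9)**2 (Y(F, Q) = ((15 - 3*(-4) + 2*F)/(-5 - 4) + F)**2 = ((15 + 12 + 2*F)/(-9) + F)**2 = (-(27 + 2*F)/9 + F)**2 = ((-3 - 2*F/9) + F)**2 = (-3 + 7*F/9)**2)
Y(6, 16)**2 = ((-27 + 7*6)**2/81)**2 = ((-27 + 42)**2/81)**2 = ((1/81)*15**2)**2 = ((1/81)*225)**2 = (25/9)**2 = 625/81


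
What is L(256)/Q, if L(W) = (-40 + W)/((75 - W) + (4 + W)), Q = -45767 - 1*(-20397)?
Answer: -108/1002115 ≈ -0.00010777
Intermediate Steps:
Q = -25370 (Q = -45767 + 20397 = -25370)
L(W) = -40/79 + W/79 (L(W) = (-40 + W)/79 = (-40 + W)*(1/79) = -40/79 + W/79)
L(256)/Q = (-40/79 + (1/79)*256)/(-25370) = (-40/79 + 256/79)*(-1/25370) = (216/79)*(-1/25370) = -108/1002115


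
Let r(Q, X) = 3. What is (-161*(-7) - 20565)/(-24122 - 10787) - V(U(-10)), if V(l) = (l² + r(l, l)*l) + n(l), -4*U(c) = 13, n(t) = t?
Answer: 1672459/558544 ≈ 2.9943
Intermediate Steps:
U(c) = -13/4 (U(c) = -¼*13 = -13/4)
V(l) = l² + 4*l (V(l) = (l² + 3*l) + l = l² + 4*l)
(-161*(-7) - 20565)/(-24122 - 10787) - V(U(-10)) = (-161*(-7) - 20565)/(-24122 - 10787) - (-13)*(4 - 13/4)/4 = (1127 - 20565)/(-34909) - (-13)*3/(4*4) = -19438*(-1/34909) - 1*(-39/16) = 19438/34909 + 39/16 = 1672459/558544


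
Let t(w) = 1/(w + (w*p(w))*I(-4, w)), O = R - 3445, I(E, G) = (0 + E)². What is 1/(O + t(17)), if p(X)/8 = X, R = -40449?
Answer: -37009/1624473045 ≈ -2.2782e-5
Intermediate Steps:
I(E, G) = E²
p(X) = 8*X
O = -43894 (O = -40449 - 3445 = -43894)
t(w) = 1/(w + 128*w²) (t(w) = 1/(w + (w*(8*w))*(-4)²) = 1/(w + (8*w²)*16) = 1/(w + 128*w²))
1/(O + t(17)) = 1/(-43894 + 1/(17*(1 + 128*17))) = 1/(-43894 + 1/(17*(1 + 2176))) = 1/(-43894 + (1/17)/2177) = 1/(-43894 + (1/17)*(1/2177)) = 1/(-43894 + 1/37009) = 1/(-1624473045/37009) = -37009/1624473045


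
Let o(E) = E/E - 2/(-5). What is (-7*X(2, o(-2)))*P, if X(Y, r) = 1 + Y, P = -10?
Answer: 210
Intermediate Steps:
o(E) = 7/5 (o(E) = 1 - 2*(-⅕) = 1 + ⅖ = 7/5)
(-7*X(2, o(-2)))*P = -7*(1 + 2)*(-10) = -7*3*(-10) = -21*(-10) = 210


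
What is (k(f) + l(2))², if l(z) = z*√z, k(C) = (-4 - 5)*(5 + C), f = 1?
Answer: 2924 - 216*√2 ≈ 2618.5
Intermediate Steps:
k(C) = -45 - 9*C (k(C) = -9*(5 + C) = -45 - 9*C)
l(z) = z^(3/2)
(k(f) + l(2))² = ((-45 - 9*1) + 2^(3/2))² = ((-45 - 9) + 2*√2)² = (-54 + 2*√2)²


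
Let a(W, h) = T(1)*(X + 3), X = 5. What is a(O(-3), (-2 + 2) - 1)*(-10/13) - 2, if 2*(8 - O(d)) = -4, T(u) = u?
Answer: -106/13 ≈ -8.1538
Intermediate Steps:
O(d) = 10 (O(d) = 8 - ½*(-4) = 8 + 2 = 10)
a(W, h) = 8 (a(W, h) = 1*(5 + 3) = 1*8 = 8)
a(O(-3), (-2 + 2) - 1)*(-10/13) - 2 = 8*(-10/13) - 2 = -80/13 - 2 = -106/13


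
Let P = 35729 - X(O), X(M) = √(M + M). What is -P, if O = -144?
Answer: -35729 + 12*I*√2 ≈ -35729.0 + 16.971*I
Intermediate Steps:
X(M) = √2*√M (X(M) = √(2*M) = √2*√M)
P = 35729 - 12*I*√2 (P = 35729 - √2*√(-144) = 35729 - √2*12*I = 35729 - 12*I*√2 ≈ 35729.0 - 16.971*I)
-P = -(35729 - 12*I*√2) = -35729 + 12*I*√2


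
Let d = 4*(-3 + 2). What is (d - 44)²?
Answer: 2304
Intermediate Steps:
d = -4 (d = 4*(-1) = -4)
(d - 44)² = (-4 - 44)² = (-48)² = 2304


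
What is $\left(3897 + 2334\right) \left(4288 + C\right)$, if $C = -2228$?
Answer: $12835860$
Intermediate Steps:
$\left(3897 + 2334\right) \left(4288 + C\right) = \left(3897 + 2334\right) \left(4288 - 2228\right) = 6231 \cdot 2060 = 12835860$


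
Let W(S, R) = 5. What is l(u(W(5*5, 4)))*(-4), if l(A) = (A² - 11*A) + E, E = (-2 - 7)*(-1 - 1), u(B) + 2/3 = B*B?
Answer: -12328/9 ≈ -1369.8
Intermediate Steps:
u(B) = -⅔ + B² (u(B) = -⅔ + B*B = -⅔ + B²)
E = 18 (E = -9*(-2) = 18)
l(A) = 18 + A² - 11*A (l(A) = (A² - 11*A) + 18 = 18 + A² - 11*A)
l(u(W(5*5, 4)))*(-4) = (18 + (-⅔ + 5²)² - 11*(-⅔ + 5²))*(-4) = (18 + (-⅔ + 25)² - 11*(-⅔ + 25))*(-4) = (18 + (73/3)² - 11*73/3)*(-4) = (18 + 5329/9 - 803/3)*(-4) = (3082/9)*(-4) = -12328/9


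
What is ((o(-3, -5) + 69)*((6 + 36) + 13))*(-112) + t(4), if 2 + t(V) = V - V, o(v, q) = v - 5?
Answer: -375762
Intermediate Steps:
o(v, q) = -5 + v
t(V) = -2 (t(V) = -2 + (V - V) = -2 + 0 = -2)
((o(-3, -5) + 69)*((6 + 36) + 13))*(-112) + t(4) = (((-5 - 3) + 69)*((6 + 36) + 13))*(-112) - 2 = ((-8 + 69)*(42 + 13))*(-112) - 2 = (61*55)*(-112) - 2 = 3355*(-112) - 2 = -375760 - 2 = -375762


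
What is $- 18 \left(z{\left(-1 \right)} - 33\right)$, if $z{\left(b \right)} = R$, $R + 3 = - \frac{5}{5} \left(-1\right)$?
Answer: $630$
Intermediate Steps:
$R = -2$ ($R = -3 + - \frac{5}{5} \left(-1\right) = -3 + \left(-5\right) \frac{1}{5} \left(-1\right) = -3 - -1 = -3 + 1 = -2$)
$z{\left(b \right)} = -2$
$- 18 \left(z{\left(-1 \right)} - 33\right) = - 18 \left(-2 - 33\right) = \left(-18\right) \left(-35\right) = 630$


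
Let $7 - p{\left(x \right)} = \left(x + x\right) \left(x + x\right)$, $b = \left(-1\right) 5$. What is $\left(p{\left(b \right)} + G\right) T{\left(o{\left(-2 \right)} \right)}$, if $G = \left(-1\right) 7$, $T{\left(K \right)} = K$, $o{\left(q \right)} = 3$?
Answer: $-300$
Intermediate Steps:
$b = -5$
$G = -7$
$p{\left(x \right)} = 7 - 4 x^{2}$ ($p{\left(x \right)} = 7 - \left(x + x\right) \left(x + x\right) = 7 - 2 x 2 x = 7 - 4 x^{2}$)
$\left(p{\left(b \right)} + G\right) T{\left(o{\left(-2 \right)} \right)} = \left(\left(7 - 4 \left(-5\right)^{2}\right) - 7\right) 3 = \left(\left(7 - 100\right) - 7\right) 3 = \left(-93 - 7\right) 3 = \left(-100\right) 3 = -300$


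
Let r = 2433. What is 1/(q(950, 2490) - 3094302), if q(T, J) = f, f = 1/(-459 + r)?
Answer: -1974/6108152147 ≈ -3.2317e-7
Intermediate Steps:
f = 1/1974 (f = 1/(-459 + 2433) = 1/1974 ≈ 0.00050659)
q(T, J) = 1/1974
1/(q(950, 2490) - 3094302) = 1/(1/1974 - 3094302) = 1/(-6108152147/1974) = -1974/6108152147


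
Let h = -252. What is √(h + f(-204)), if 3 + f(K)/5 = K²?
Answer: √207813 ≈ 455.87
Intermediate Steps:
f(K) = -15 + 5*K²
√(h + f(-204)) = √(-252 + (-15 + 5*(-204)²)) = √(-252 + (-15 + 5*41616)) = √(-252 + (-15 + 208080)) = √(-252 + 208065) = √207813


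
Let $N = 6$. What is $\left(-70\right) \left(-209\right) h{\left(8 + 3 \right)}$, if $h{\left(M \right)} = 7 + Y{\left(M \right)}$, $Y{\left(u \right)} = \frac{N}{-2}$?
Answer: $58520$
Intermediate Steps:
$Y{\left(u \right)} = -3$ ($Y{\left(u \right)} = \frac{6}{-2} = 6 \left(- \frac{1}{2}\right) = -3$)
$h{\left(M \right)} = 4$ ($h{\left(M \right)} = 7 - 3 = 4$)
$\left(-70\right) \left(-209\right) h{\left(8 + 3 \right)} = \left(-70\right) \left(-209\right) 4 = 14630 \cdot 4 = 58520$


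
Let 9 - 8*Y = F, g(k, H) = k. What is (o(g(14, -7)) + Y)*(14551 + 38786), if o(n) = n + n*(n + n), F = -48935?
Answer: 347970588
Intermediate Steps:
Y = 6118 (Y = 9/8 - ⅛*(-48935) = 9/8 + 48935/8 = 6118)
o(n) = n + 2*n² (o(n) = n + n*(2*n) = n + 2*n²)
(o(g(14, -7)) + Y)*(14551 + 38786) = (14*(1 + 2*14) + 6118)*(14551 + 38786) = (14*(1 + 28) + 6118)*53337 = (14*29 + 6118)*53337 = (406 + 6118)*53337 = 6524*53337 = 347970588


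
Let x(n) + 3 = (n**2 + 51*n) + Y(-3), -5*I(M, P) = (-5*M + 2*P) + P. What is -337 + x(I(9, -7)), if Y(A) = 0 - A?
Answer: 12761/25 ≈ 510.44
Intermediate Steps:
Y(A) = -A
I(M, P) = M - 3*P/5 (I(M, P) = -((-5*M + 2*P) + P)/5 = -(-5*M + 3*P)/5 = M - 3*P/5)
x(n) = n**2 + 51*n (x(n) = -3 + ((n**2 + 51*n) - 1*(-3)) = -3 + ((n**2 + 51*n) + 3) = -3 + (3 + n**2 + 51*n) = n**2 + 51*n)
-337 + x(I(9, -7)) = -337 + (9 - 3/5*(-7))*(51 + (9 - 3/5*(-7))) = -337 + (9 + 21/5)*(51 + (9 + 21/5)) = -337 + 66*(51 + 66/5)/5 = -337 + (66/5)*(321/5) = -337 + 21186/25 = 12761/25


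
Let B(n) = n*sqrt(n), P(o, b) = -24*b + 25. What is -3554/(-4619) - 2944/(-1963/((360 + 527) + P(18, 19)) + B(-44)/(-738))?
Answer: 184362928412760322/271549358176315 + 1104343105536*I*sqrt(11)/58789642385 ≈ 678.93 + 62.302*I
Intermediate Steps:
P(o, b) = 25 - 24*b
B(n) = n**(3/2)
-3554/(-4619) - 2944/(-1963/((360 + 527) + P(18, 19)) + B(-44)/(-738)) = -3554/(-4619) - 2944/(-1963/((360 + 527) + (25 - 24*19)) + (-44)**(3/2)/(-738)) = -3554*(-1/4619) - 2944/(-1963/(887 + (25 - 456)) - 88*I*sqrt(11)*(-1/738)) = 3554/4619 - 2944/(-1963/(887 - 431) + 44*I*sqrt(11)/369) = 3554/4619 - 2944/(-1963/456 + 44*I*sqrt(11)/369)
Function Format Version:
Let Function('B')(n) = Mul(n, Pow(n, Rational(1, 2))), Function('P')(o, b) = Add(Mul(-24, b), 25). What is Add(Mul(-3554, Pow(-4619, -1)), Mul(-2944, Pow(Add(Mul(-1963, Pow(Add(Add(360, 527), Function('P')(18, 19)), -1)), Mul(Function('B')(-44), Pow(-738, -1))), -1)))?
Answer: Add(Rational(184362928412760322, 271549358176315), Mul(Rational(1104343105536, 58789642385), I, Pow(11, Rational(1, 2)))) ≈ Add(678.93, Mul(62.302, I))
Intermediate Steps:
Function('P')(o, b) = Add(25, Mul(-24, b))
Function('B')(n) = Pow(n, Rational(3, 2))
Add(Mul(-3554, Pow(-4619, -1)), Mul(-2944, Pow(Add(Mul(-1963, Pow(Add(Add(360, 527), Function('P')(18, 19)), -1)), Mul(Function('B')(-44), Pow(-738, -1))), -1))) = Add(Mul(-3554, Pow(-4619, -1)), Mul(-2944, Pow(Add(Mul(-1963, Pow(Add(Add(360, 527), Add(25, Mul(-24, 19))), -1)), Mul(Pow(-44, Rational(3, 2)), Pow(-738, -1))), -1))) = Add(Mul(-3554, Rational(-1, 4619)), Mul(-2944, Pow(Add(Mul(-1963, Pow(Add(887, Add(25, -456)), -1)), Mul(Mul(-88, I, Pow(11, Rational(1, 2))), Rational(-1, 738))), -1))) = Add(Rational(3554, 4619), Mul(-2944, Pow(Add(Mul(-1963, Pow(Add(887, -431), -1)), Mul(Rational(44, 369), I, Pow(11, Rational(1, 2)))), -1))) = Add(Rational(3554, 4619), Mul(-2944, Pow(Add(Mul(-1963, Pow(456, -1)), Mul(Rational(44, 369), I, Pow(11, Rational(1, 2)))), -1))) = Add(Rational(3554, 4619), Mul(-2944, Pow(Add(Mul(-1963, Rational(1, 456)), Mul(Rational(44, 369), I, Pow(11, Rational(1, 2)))), -1))) = Add(Rational(3554, 4619), Mul(-2944, Pow(Add(Rational(-1963, 456), Mul(Rational(44, 369), I, Pow(11, Rational(1, 2)))), -1)))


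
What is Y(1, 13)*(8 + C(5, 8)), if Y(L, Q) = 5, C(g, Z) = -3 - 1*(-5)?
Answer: 50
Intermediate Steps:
C(g, Z) = 2 (C(g, Z) = -3 + 5 = 2)
Y(1, 13)*(8 + C(5, 8)) = 5*(8 + 2) = 5*10 = 50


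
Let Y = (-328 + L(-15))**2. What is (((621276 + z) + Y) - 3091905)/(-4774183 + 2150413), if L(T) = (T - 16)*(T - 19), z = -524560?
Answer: 2468113/2623770 ≈ 0.94067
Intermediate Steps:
L(T) = (-19 + T)*(-16 + T) (L(T) = (-16 + T)*(-19 + T) = (-19 + T)*(-16 + T))
Y = 527076 (Y = (-328 + (304 + (-15)**2 - 35*(-15)))**2 = (-328 + (304 + 225 + 525))**2 = (-328 + 1054)**2 = 726**2 = 527076)
(((621276 + z) + Y) - 3091905)/(-4774183 + 2150413) = (((621276 - 524560) + 527076) - 3091905)/(-4774183 + 2150413) = ((96716 + 527076) - 3091905)/(-2623770) = (623792 - 3091905)*(-1/2623770) = -2468113*(-1/2623770) = 2468113/2623770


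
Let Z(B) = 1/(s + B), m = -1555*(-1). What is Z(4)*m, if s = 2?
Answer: 1555/6 ≈ 259.17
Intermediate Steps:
m = 1555
Z(B) = 1/(2 + B)
Z(4)*m = 1555/(2 + 4) = 1555/6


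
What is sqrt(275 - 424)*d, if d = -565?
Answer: -565*I*sqrt(149) ≈ -6896.7*I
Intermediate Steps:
sqrt(275 - 424)*d = sqrt(275 - 424)*(-565) = sqrt(-149)*(-565) = (I*sqrt(149))*(-565) = -565*I*sqrt(149)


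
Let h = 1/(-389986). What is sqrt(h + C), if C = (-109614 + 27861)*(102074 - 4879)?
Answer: I*sqrt(1208497220628354825646)/389986 ≈ 89140.0*I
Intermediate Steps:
h = -1/389986 ≈ -2.5642e-6
C = -7945982835 (C = -81753*97195 = -7945982835)
sqrt(h + C) = sqrt(-1/389986 - 7945982835) = sqrt(-3098822061890311/389986) = I*sqrt(1208497220628354825646)/389986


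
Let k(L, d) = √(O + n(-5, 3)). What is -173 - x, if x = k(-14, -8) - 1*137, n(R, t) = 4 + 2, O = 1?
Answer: -36 - √7 ≈ -38.646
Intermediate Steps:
n(R, t) = 6
k(L, d) = √7 (k(L, d) = √(1 + 6) = √7)
x = -137 + √7 (x = √7 - 1*137 = √7 - 137 = -137 + √7 ≈ -134.35)
-173 - x = -173 - (-137 + √7) = -173 + (137 - √7) = -36 - √7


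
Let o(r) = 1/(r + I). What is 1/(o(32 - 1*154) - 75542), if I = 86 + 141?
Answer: -105/7931909 ≈ -1.3238e-5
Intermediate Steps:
I = 227
o(r) = 1/(227 + r) (o(r) = 1/(r + 227) = 1/(227 + r))
1/(o(32 - 1*154) - 75542) = 1/(1/(227 + (32 - 1*154)) - 75542) = 1/(1/(227 + (32 - 154)) - 75542) = 1/(1/(227 - 122) - 75542) = 1/(1/105 - 75542) = 1/(-7931909/105) = -105/7931909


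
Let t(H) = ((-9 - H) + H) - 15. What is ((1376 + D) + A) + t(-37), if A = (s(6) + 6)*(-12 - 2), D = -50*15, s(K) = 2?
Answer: 490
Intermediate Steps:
D = -750
t(H) = -24 (t(H) = -9 - 15 = -24)
A = -112 (A = (2 + 6)*(-12 - 2) = 8*(-14) = -112)
((1376 + D) + A) + t(-37) = ((1376 - 750) - 112) - 24 = (626 - 112) - 24 = 514 - 24 = 490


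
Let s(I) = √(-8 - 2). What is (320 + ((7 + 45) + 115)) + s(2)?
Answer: 487 + I*√10 ≈ 487.0 + 3.1623*I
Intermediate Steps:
s(I) = I*√10 (s(I) = √(-10) = I*√10)
(320 + ((7 + 45) + 115)) + s(2) = (320 + ((7 + 45) + 115)) + I*√10 = (320 + (52 + 115)) + I*√10 = (320 + 167) + I*√10 = 487 + I*√10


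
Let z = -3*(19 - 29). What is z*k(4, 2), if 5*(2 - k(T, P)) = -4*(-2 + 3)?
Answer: 84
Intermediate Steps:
k(T, P) = 14/5 (k(T, P) = 2 - (-4)*(-2 + 3)/5 = 2 - (-4)/5 = 2 - ⅕*(-4) = 2 + ⅘ = 14/5)
z = 30 (z = -3*(-10) = 30)
z*k(4, 2) = 30*(14/5) = 84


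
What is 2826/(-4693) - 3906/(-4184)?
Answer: 3253437/9817756 ≈ 0.33138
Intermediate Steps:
2826/(-4693) - 3906/(-4184) = 2826*(-1/4693) - 3906*(-1/4184) = -2826/4693 + 1953/2092 = 3253437/9817756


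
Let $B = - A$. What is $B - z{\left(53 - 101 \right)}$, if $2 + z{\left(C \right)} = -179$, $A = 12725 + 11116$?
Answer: $-23660$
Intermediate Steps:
$A = 23841$
$z{\left(C \right)} = -181$ ($z{\left(C \right)} = -2 - 179 = -181$)
$B = -23841$ ($B = \left(-1\right) 23841 = -23841$)
$B - z{\left(53 - 101 \right)} = -23841 - -181 = -23841 + 181 = -23660$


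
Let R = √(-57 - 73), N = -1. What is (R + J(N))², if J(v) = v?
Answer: (1 - I*√130)² ≈ -129.0 - 22.803*I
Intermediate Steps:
R = I*√130 (R = √(-130) = I*√130 ≈ 11.402*I)
(R + J(N))² = (I*√130 - 1)² = (-1 + I*√130)²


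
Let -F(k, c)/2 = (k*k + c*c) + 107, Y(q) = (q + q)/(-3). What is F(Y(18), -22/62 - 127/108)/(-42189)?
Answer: 2839750729/236450444328 ≈ 0.012010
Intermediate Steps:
Y(q) = -2*q/3 (Y(q) = (2*q)*(-⅓) = -2*q/3)
F(k, c) = -214 - 2*c² - 2*k² (F(k, c) = -2*((k*k + c*c) + 107) = -2*((k² + c²) + 107) = -2*((c² + k²) + 107) = -2*(107 + c² + k²) = -214 - 2*c² - 2*k²)
F(Y(18), -22/62 - 127/108)/(-42189) = (-214 - 2*(-22/62 - 127/108)² - 2*(-⅔*18)²)/(-42189) = (-214 - 2*(-22*1/62 - 127*1/108)² - 2*(-12)²)*(-1/42189) = (-214 - 2*(-11/31 - 127/108)² - 2*144)*(-1/42189) = (-214 - 2*(-5125/3348)² - 288)*(-1/42189) = (-214 - 2*26265625/11209104 - 288)*(-1/42189) = (-214 - 26265625/5604552 - 288)*(-1/42189) = -2839750729/5604552*(-1/42189) = 2839750729/236450444328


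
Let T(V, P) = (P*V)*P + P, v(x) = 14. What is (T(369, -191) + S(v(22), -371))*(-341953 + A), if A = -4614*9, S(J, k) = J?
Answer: -5162130464448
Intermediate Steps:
T(V, P) = P + V*P² (T(V, P) = V*P² + P = P + V*P²)
A = -41526
(T(369, -191) + S(v(22), -371))*(-341953 + A) = (-191*(1 - 191*369) + 14)*(-341953 - 41526) = (-191*(1 - 70479) + 14)*(-383479) = (-191*(-70478) + 14)*(-383479) = (13461298 + 14)*(-383479) = 13461312*(-383479) = -5162130464448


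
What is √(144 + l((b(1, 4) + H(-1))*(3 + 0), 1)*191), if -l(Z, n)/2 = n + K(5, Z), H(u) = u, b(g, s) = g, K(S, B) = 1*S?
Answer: 2*I*√537 ≈ 46.346*I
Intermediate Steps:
K(S, B) = S
l(Z, n) = -10 - 2*n (l(Z, n) = -2*(n + 5) = -2*(5 + n) = -10 - 2*n)
√(144 + l((b(1, 4) + H(-1))*(3 + 0), 1)*191) = √(144 + (-10 - 2*1)*191) = √(144 + (-10 - 2)*191) = √(144 - 12*191) = √(144 - 2292) = √(-2148) = 2*I*√537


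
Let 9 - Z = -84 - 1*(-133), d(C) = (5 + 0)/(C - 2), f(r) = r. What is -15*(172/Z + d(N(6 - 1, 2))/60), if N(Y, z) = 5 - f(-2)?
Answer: 257/4 ≈ 64.250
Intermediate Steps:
N(Y, z) = 7 (N(Y, z) = 5 - 1*(-2) = 5 + 2 = 7)
d(C) = 5/(-2 + C)
Z = -40 (Z = 9 - (-84 - 1*(-133)) = 9 - (-84 + 133) = 9 - 1*49 = 9 - 49 = -40)
-15*(172/Z + d(N(6 - 1, 2))/60) = -15*(172/(-40) + (5/(-2 + 7))/60) = -15*(172*(-1/40) + (5/5)*(1/60)) = -15*(-43/10 + (5*(⅕))*(1/60)) = -15*(-43/10 + 1*(1/60)) = -15*(-43/10 + 1/60) = -15*(-257/60) = 257/4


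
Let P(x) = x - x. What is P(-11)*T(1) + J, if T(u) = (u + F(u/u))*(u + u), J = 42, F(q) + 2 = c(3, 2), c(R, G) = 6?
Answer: 42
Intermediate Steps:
F(q) = 4 (F(q) = -2 + 6 = 4)
T(u) = 2*u*(4 + u) (T(u) = (u + 4)*(u + u) = (4 + u)*(2*u) = 2*u*(4 + u))
P(x) = 0
P(-11)*T(1) + J = 0*(2*1*(4 + 1)) + 42 = 0*(2*1*5) + 42 = 0*10 + 42 = 0 + 42 = 42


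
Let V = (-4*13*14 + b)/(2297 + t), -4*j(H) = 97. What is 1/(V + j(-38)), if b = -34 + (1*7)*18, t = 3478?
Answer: -7700/187573 ≈ -0.041051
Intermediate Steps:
b = 92 (b = -34 + 7*18 = -34 + 126 = 92)
j(H) = -97/4 (j(H) = -1/4*97 = -97/4)
V = -212/1925 (V = (-4*13*14 + 92)/(2297 + 3478) = (-52*14 + 92)/5775 = (-728 + 92)*(1/5775) = -636*1/5775 = -212/1925 ≈ -0.11013)
1/(V + j(-38)) = 1/(-212/1925 - 97/4) = 1/(-187573/7700) = -7700/187573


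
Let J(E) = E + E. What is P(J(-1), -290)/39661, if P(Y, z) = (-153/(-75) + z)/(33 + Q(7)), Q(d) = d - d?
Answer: -7199/32720325 ≈ -0.00022002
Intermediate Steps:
J(E) = 2*E
Q(d) = 0
P(Y, z) = 17/275 + z/33 (P(Y, z) = (-153/(-75) + z)/(33 + 0) = (-153*(-1/75) + z)/33 = (51/25 + z)*(1/33) = 17/275 + z/33)
P(J(-1), -290)/39661 = (17/275 + (1/33)*(-290))/39661 = (17/275 - 290/33)*(1/39661) = -7199/825*1/39661 = -7199/32720325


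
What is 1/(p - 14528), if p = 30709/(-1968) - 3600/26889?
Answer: -430224/6257065159 ≈ -6.8758e-5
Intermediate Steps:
p = -6770887/430224 (p = 30709*(-1/1968) - 3600*1/26889 = -749/48 - 1200/8963 = -6770887/430224 ≈ -15.738)
1/(p - 14528) = 1/(-6770887/430224 - 14528) = 1/(-6257065159/430224) = -430224/6257065159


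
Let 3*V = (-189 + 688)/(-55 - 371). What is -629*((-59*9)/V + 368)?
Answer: -542355250/499 ≈ -1.0869e+6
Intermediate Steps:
V = -499/1278 (V = ((-189 + 688)/(-55 - 371))/3 = (499/(-426))/3 = (499*(-1/426))/3 = (⅓)*(-499/426) = -499/1278 ≈ -0.39045)
-629*((-59*9)/V + 368) = -629*((-59*9)/(-499/1278) + 368) = -629*(-531*(-1278/499) + 368) = -629*(678618/499 + 368) = -629*862250/499 = -542355250/499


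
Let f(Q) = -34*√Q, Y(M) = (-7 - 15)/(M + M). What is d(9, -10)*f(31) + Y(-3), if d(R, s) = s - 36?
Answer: 11/3 + 1564*√31 ≈ 8711.7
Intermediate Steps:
d(R, s) = -36 + s
Y(M) = -11/M (Y(M) = -22*1/(2*M) = -11/M)
d(9, -10)*f(31) + Y(-3) = (-36 - 10)*(-34*√31) - 11/(-3) = -(-1564)*√31 - 11*(-⅓) = 1564*√31 + 11/3 = 11/3 + 1564*√31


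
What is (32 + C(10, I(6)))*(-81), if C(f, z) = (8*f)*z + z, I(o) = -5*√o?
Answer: -2592 + 32805*√6 ≈ 77764.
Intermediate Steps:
C(f, z) = z + 8*f*z (C(f, z) = 8*f*z + z = z + 8*f*z)
(32 + C(10, I(6)))*(-81) = (32 + (-5*√6)*(1 + 8*10))*(-81) = (32 + (-5*√6)*(1 + 80))*(-81) = (32 - 5*√6*81)*(-81) = (32 - 405*√6)*(-81) = -2592 + 32805*√6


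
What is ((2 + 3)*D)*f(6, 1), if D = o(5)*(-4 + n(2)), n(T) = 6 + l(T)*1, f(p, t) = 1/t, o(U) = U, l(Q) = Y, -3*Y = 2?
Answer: 100/3 ≈ 33.333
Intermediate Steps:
Y = -2/3 (Y = -1/3*2 = -2/3 ≈ -0.66667)
l(Q) = -2/3
n(T) = 16/3 (n(T) = 6 - 2/3*1 = 6 - 2/3 = 16/3)
D = 20/3 (D = 5*(-4 + 16/3) = 5*(4/3) = 20/3 ≈ 6.6667)
((2 + 3)*D)*f(6, 1) = ((2 + 3)*(20/3))/1 = (5*(20/3))*1 = (100/3)*1 = 100/3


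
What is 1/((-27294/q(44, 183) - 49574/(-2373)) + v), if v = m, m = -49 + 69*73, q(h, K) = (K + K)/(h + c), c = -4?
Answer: 20679/41894414 ≈ 0.00049360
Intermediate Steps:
q(h, K) = 2*K/(-4 + h) (q(h, K) = (K + K)/(h - 4) = (2*K)/(-4 + h) = 2*K/(-4 + h))
m = 4988 (m = -49 + 5037 = 4988)
v = 4988
1/((-27294/q(44, 183) - 49574/(-2373)) + v) = 1/((-27294/(2*183/(-4 + 44)) - 49574/(-2373)) + 4988) = 1/((-27294/(2*183/40) - 49574*(-1/2373)) + 4988) = 1/((-27294/(2*183*(1/40)) + 7082/339) + 4988) = 1/((-27294/183/20 + 7082/339) + 4988) = 1/((-27294*20/183 + 7082/339) + 4988) = 1/((-181960/61 + 7082/339) + 4988) = 1/(-61252438/20679 + 4988) = 1/(41894414/20679) = 20679/41894414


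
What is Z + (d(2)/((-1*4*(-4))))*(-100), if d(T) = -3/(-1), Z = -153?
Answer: -687/4 ≈ -171.75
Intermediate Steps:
d(T) = 3 (d(T) = -3*(-1) = 3)
Z + (d(2)/((-1*4*(-4))))*(-100) = -153 + (3/((-1*4*(-4))))*(-100) = -153 + (3/((-4*(-4))))*(-100) = -153 + (3/16)*(-100) = -153 - 75/4 = -687/4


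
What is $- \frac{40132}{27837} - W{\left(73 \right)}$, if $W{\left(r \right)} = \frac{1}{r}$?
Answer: $- \frac{2957473}{2032101} \approx -1.4554$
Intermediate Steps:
$- \frac{40132}{27837} - W{\left(73 \right)} = - \frac{40132}{27837} - \frac{1}{73} = - \frac{2957473}{2032101}$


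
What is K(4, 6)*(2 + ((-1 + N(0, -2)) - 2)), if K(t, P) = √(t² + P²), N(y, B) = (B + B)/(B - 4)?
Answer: -2*√13/3 ≈ -2.4037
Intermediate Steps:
N(y, B) = 2*B/(-4 + B) (N(y, B) = (2*B)/(-4 + B) = 2*B/(-4 + B))
K(t, P) = √(P² + t²)
K(4, 6)*(2 + ((-1 + N(0, -2)) - 2)) = √(6² + 4²)*(2 + ((-1 + 2*(-2)/(-4 - 2)) - 2)) = √(36 + 16)*(2 + ((-1 + 2*(-2)/(-6)) - 2)) = √52*(2 + ((-1 + 2*(-2)*(-⅙)) - 2)) = (2*√13)*(2 + ((-1 + ⅔) - 2)) = (2*√13)*(2 + (-⅓ - 2)) = (2*√13)*(2 - 7/3) = (2*√13)*(-⅓) = -2*√13/3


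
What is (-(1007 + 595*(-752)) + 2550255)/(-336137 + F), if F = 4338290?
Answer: 998896/1334051 ≈ 0.74877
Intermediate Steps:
(-(1007 + 595*(-752)) + 2550255)/(-336137 + F) = (-(1007 + 595*(-752)) + 2550255)/(-336137 + 4338290) = (-(1007 - 447440) + 2550255)/4002153 = (-1*(-446433) + 2550255)*(1/4002153) = (446433 + 2550255)*(1/4002153) = 2996688*(1/4002153) = 998896/1334051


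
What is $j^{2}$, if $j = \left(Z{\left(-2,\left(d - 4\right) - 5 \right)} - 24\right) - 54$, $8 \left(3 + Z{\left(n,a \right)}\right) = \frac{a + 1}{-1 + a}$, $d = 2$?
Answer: $\frac{6702921}{1024} \approx 6545.8$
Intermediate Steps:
$Z{\left(n,a \right)} = -3 + \frac{1 + a}{8 \left(-1 + a\right)}$ ($Z{\left(n,a \right)} = -3 + \frac{\left(a + 1\right) \frac{1}{-1 + a}}{8} = -3 + \frac{\left(1 + a\right) \frac{1}{-1 + a}}{8} = -3 + \frac{\frac{1}{-1 + a} \left(1 + a\right)}{8} = -3 + \frac{1 + a}{8 \left(-1 + a\right)}$)
$j = - \frac{2589}{32}$ ($j = \left(\frac{25 - 23 \left(\left(2 - 4\right) - 5\right)}{8 \left(-1 + \left(\left(2 - 4\right) - 5\right)\right)} - 24\right) - 54 = \left(\frac{25 - 23 \left(-2 - 5\right)}{8 \left(-1 - 7\right)} - 24\right) - 54 = \left(\frac{25 - -161}{8 \left(-1 - 7\right)} - 24\right) - 54 = \left(\frac{25 + 161}{8 \left(-8\right)} - 24\right) - 54 = \left(\frac{1}{8} \left(- \frac{1}{8}\right) 186 - 24\right) - 54 = \left(- \frac{93}{32} - 24\right) - 54 = - \frac{861}{32} - 54 = - \frac{2589}{32} \approx -80.906$)
$j^{2} = \left(- \frac{2589}{32}\right)^{2} = \frac{6702921}{1024}$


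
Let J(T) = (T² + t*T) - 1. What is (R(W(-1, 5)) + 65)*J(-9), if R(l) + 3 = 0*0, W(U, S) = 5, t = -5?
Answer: 7750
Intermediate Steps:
J(T) = -1 + T² - 5*T (J(T) = (T² - 5*T) - 1 = -1 + T² - 5*T)
R(l) = -3 (R(l) = -3 + 0*0 = -3 + 0 = -3)
(R(W(-1, 5)) + 65)*J(-9) = (-3 + 65)*(-1 + (-9)² - 5*(-9)) = 62*(-1 + 81 + 45) = 62*125 = 7750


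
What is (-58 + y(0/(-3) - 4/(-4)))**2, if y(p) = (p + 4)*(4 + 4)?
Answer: 324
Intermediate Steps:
y(p) = 32 + 8*p (y(p) = (4 + p)*8 = 32 + 8*p)
(-58 + y(0/(-3) - 4/(-4)))**2 = (-58 + (32 + 8*(0/(-3) - 4/(-4))))**2 = (-58 + (32 + 8*(0*(-1/3) - 4*(-1/4))))**2 = (-58 + (32 + 8*(0 + 1)))**2 = (-58 + (32 + 8*1))**2 = (-58 + (32 + 8))**2 = (-58 + 40)**2 = (-18)**2 = 324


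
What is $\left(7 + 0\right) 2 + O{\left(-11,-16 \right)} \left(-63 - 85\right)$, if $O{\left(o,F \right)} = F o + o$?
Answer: $-24406$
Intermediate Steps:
$O{\left(o,F \right)} = o + F o$
$\left(7 + 0\right) 2 + O{\left(-11,-16 \right)} \left(-63 - 85\right) = \left(7 + 0\right) 2 + - 11 \left(1 - 16\right) \left(-63 - 85\right) = 7 \cdot 2 + \left(-11\right) \left(-15\right) \left(-63 - 85\right) = 14 + 165 \left(-148\right) = 14 - 24420 = -24406$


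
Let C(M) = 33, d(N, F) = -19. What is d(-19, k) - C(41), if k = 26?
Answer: -52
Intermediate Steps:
d(-19, k) - C(41) = -19 - 1*33 = -19 - 33 = -52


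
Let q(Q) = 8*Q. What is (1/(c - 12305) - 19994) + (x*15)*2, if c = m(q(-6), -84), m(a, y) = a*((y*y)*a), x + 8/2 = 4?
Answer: -324796911685/16244719 ≈ -19994.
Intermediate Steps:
x = 0 (x = -4 + 4 = 0)
m(a, y) = a**2*y**2 (m(a, y) = a*(y**2*a) = a*(a*y**2) = a**2*y**2)
c = 16257024 (c = (8*(-6))**2*(-84)**2 = (-48)**2*7056 = 2304*7056 = 16257024)
(1/(c - 12305) - 19994) + (x*15)*2 = (1/(16257024 - 12305) - 19994) + (0*15)*2 = (1/16244719 - 19994) + 0*2 = (1/16244719 - 19994) + 0 = -324796911685/16244719 + 0 = -324796911685/16244719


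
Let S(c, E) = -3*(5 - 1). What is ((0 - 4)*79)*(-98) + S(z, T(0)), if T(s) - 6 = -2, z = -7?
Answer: 30956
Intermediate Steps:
T(s) = 4 (T(s) = 6 - 2 = 4)
S(c, E) = -12 (S(c, E) = -3*4 = -12)
((0 - 4)*79)*(-98) + S(z, T(0)) = ((0 - 4)*79)*(-98) - 12 = -4*79*(-98) - 12 = -316*(-98) - 12 = 30968 - 12 = 30956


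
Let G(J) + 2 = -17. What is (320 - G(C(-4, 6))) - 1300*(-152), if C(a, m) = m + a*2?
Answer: 197939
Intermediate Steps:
C(a, m) = m + 2*a
G(J) = -19 (G(J) = -2 - 17 = -19)
(320 - G(C(-4, 6))) - 1300*(-152) = (320 - 1*(-19)) - 1300*(-152) = (320 + 19) + 197600 = 339 + 197600 = 197939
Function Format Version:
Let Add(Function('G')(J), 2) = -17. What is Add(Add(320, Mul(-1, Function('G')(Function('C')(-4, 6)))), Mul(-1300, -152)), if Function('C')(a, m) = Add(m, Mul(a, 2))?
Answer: 197939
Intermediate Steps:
Function('C')(a, m) = Add(m, Mul(2, a))
Function('G')(J) = -19 (Function('G')(J) = Add(-2, -17) = -19)
Add(Add(320, Mul(-1, Function('G')(Function('C')(-4, 6)))), Mul(-1300, -152)) = Add(Add(320, Mul(-1, -19)), Mul(-1300, -152)) = Add(Add(320, 19), 197600) = Add(339, 197600) = 197939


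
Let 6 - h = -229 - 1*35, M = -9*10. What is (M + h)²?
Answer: 32400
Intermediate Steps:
M = -90
h = 270 (h = 6 - (-229 - 1*35) = 6 - (-229 - 35) = 6 - 1*(-264) = 6 + 264 = 270)
(M + h)² = (-90 + 270)² = 180² = 32400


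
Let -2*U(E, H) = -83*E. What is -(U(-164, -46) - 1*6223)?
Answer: 13029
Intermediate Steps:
U(E, H) = 83*E/2 (U(E, H) = -(-83)*E/2 = 83*E/2)
-(U(-164, -46) - 1*6223) = -((83/2)*(-164) - 1*6223) = -(-6806 - 6223) = -1*(-13029) = 13029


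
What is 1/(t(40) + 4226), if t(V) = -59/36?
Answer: 36/152077 ≈ 0.00023672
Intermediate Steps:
t(V) = -59/36 (t(V) = -59*1/36 = -59/36)
1/(t(40) + 4226) = 1/(-59/36 + 4226) = 1/(152077/36) = 36/152077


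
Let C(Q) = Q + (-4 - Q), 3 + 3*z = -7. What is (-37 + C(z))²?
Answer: 1681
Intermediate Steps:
z = -10/3 (z = -1 + (⅓)*(-7) = -1 - 7/3 = -10/3 ≈ -3.3333)
C(Q) = -4
(-37 + C(z))² = (-37 - 4)² = (-41)² = 1681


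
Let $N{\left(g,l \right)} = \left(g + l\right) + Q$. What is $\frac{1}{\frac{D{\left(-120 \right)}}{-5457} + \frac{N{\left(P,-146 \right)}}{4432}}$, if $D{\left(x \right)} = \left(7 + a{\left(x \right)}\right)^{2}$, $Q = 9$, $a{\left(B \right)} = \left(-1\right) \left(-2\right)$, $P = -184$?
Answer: $- \frac{8061808}{703563} \approx -11.459$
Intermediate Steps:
$a{\left(B \right)} = 2$
$D{\left(x \right)} = 81$ ($D{\left(x \right)} = \left(7 + 2\right)^{2} = 9^{2} = 81$)
$N{\left(g,l \right)} = 9 + g + l$ ($N{\left(g,l \right)} = \left(g + l\right) + 9 = 9 + g + l$)
$\frac{1}{\frac{D{\left(-120 \right)}}{-5457} + \frac{N{\left(P,-146 \right)}}{4432}} = \frac{1}{\frac{81}{-5457} + \frac{9 - 184 - 146}{4432}} = \frac{1}{81 \left(- \frac{1}{5457}\right) - \frac{321}{4432}} = \frac{1}{- \frac{27}{1819} - \frac{321}{4432}} = \frac{1}{- \frac{703563}{8061808}} = - \frac{8061808}{703563}$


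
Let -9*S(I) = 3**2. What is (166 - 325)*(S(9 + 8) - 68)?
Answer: 10971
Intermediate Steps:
S(I) = -1 (S(I) = -1/9*3**2 = -1/9*9 = -1)
(166 - 325)*(S(9 + 8) - 68) = (166 - 325)*(-1 - 68) = -159*(-69) = 10971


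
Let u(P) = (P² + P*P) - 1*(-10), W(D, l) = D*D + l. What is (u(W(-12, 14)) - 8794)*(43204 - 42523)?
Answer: 28019064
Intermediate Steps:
W(D, l) = l + D² (W(D, l) = D² + l = l + D²)
u(P) = 10 + 2*P² (u(P) = (P² + P²) + 10 = 2*P² + 10 = 10 + 2*P²)
(u(W(-12, 14)) - 8794)*(43204 - 42523) = ((10 + 2*(14 + (-12)²)²) - 8794)*(43204 - 42523) = ((10 + 2*(14 + 144)²) - 8794)*681 = ((10 + 2*158²) - 8794)*681 = ((10 + 2*24964) - 8794)*681 = ((10 + 49928) - 8794)*681 = (49938 - 8794)*681 = 41144*681 = 28019064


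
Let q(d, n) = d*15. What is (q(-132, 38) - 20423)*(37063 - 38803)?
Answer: 38981220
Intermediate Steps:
q(d, n) = 15*d
(q(-132, 38) - 20423)*(37063 - 38803) = (15*(-132) - 20423)*(37063 - 38803) = (-1980 - 20423)*(-1740) = -22403*(-1740) = 38981220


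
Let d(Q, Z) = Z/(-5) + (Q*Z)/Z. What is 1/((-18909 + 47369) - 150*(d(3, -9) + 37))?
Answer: 1/22190 ≈ 4.5065e-5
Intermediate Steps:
d(Q, Z) = Q - Z/5 (d(Q, Z) = Z*(-⅕) + Q = -Z/5 + Q = Q - Z/5)
1/((-18909 + 47369) - 150*(d(3, -9) + 37)) = 1/((-18909 + 47369) - 150*((3 - ⅕*(-9)) + 37)) = 1/(28460 - 150*((3 + 9/5) + 37)) = 1/(28460 - 150*(24/5 + 37)) = 1/(28460 - 150*209/5) = 1/(28460 - 6270) = 1/22190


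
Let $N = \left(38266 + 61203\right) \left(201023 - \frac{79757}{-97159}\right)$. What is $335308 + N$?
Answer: $\frac{1942788813407138}{97159} \approx 1.9996 \cdot 10^{10}$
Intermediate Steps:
$N = \frac{1942756235217166}{97159}$ ($N = 99469 \left(201023 - - \frac{79757}{97159}\right) = 99469 \left(201023 + \frac{79757}{97159}\right) = 99469 \cdot \frac{19531273414}{97159} = \frac{1942756235217166}{97159} \approx 1.9996 \cdot 10^{10}$)
$335308 + N = 335308 + \frac{1942756235217166}{97159} = \frac{1942788813407138}{97159}$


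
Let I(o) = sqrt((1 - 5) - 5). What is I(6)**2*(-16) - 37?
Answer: 107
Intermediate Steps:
I(o) = 3*I (I(o) = sqrt(-4 - 5) = sqrt(-9) = 3*I)
I(6)**2*(-16) - 37 = (3*I)**2*(-16) - 37 = -9*(-16) - 37 = 144 - 37 = 107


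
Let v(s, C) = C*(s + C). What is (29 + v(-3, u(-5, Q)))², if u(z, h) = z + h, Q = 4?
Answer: 1089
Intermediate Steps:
u(z, h) = h + z
v(s, C) = C*(C + s)
(29 + v(-3, u(-5, Q)))² = (29 + (4 - 5)*((4 - 5) - 3))² = (29 - (-1 - 3))² = (29 - 1*(-4))² = (29 + 4)² = 33² = 1089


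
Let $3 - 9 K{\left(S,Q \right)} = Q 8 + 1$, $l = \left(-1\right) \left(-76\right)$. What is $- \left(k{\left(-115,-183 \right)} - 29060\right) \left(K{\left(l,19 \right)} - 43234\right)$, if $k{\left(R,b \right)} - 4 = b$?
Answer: $- \frac{3793818728}{3} \approx -1.2646 \cdot 10^{9}$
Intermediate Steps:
$k{\left(R,b \right)} = 4 + b$
$l = 76$
$K{\left(S,Q \right)} = \frac{2}{9} - \frac{8 Q}{9}$ ($K{\left(S,Q \right)} = \frac{1}{3} - \frac{Q 8 + 1}{9} = \frac{1}{3} - \frac{8 Q + 1}{9} = \frac{1}{3} - \frac{1 + 8 Q}{9} = \frac{1}{3} - \left(\frac{1}{9} + \frac{8 Q}{9}\right) = \frac{2}{9} - \frac{8 Q}{9}$)
$- \left(k{\left(-115,-183 \right)} - 29060\right) \left(K{\left(l,19 \right)} - 43234\right) = - \left(\left(4 - 183\right) - 29060\right) \left(\left(\frac{2}{9} - \frac{152}{9}\right) - 43234\right) = - \left(-179 - 29060\right) \left(\left(\frac{2}{9} - \frac{152}{9}\right) - 43234\right) = - \left(-29239\right) \left(- \frac{50}{3} - 43234\right) = - \frac{\left(-29239\right) \left(-129752\right)}{3} = \left(-1\right) \frac{3793818728}{3} = - \frac{3793818728}{3}$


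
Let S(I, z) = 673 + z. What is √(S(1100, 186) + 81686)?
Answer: √82545 ≈ 287.31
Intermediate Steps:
√(S(1100, 186) + 81686) = √((673 + 186) + 81686) = √(859 + 81686) = √82545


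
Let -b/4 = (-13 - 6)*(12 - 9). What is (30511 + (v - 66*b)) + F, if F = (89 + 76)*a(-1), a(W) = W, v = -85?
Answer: 15213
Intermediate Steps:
b = 228 (b = -4*(-13 - 6)*(12 - 9) = -(-76)*3 = -4*(-57) = 228)
F = -165 (F = (89 + 76)*(-1) = 165*(-1) = -165)
(30511 + (v - 66*b)) + F = (30511 + (-85 - 66*228)) - 165 = (30511 + (-85 - 15048)) - 165 = (30511 - 15133) - 165 = 15378 - 165 = 15213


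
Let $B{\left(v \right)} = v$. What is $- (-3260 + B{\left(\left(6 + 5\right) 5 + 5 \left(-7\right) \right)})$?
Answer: $3240$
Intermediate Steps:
$- (-3260 + B{\left(\left(6 + 5\right) 5 + 5 \left(-7\right) \right)}) = - (-3260 + \left(\left(6 + 5\right) 5 + 5 \left(-7\right)\right)) = - (-3260 + \left(11 \cdot 5 - 35\right)) = - (-3260 + \left(55 - 35\right)) = - (-3260 + 20) = \left(-1\right) \left(-3240\right) = 3240$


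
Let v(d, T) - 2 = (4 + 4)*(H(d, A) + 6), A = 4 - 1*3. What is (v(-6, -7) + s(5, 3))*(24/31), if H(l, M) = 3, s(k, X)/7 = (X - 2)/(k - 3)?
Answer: 60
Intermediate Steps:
A = 1 (A = 4 - 3 = 1)
s(k, X) = 7*(-2 + X)/(-3 + k) (s(k, X) = 7*((X - 2)/(k - 3)) = 7*((-2 + X)/(-3 + k)) = 7*(-2 + X)/(-3 + k))
v(d, T) = 74 (v(d, T) = 2 + (4 + 4)*(3 + 6) = 2 + 8*9 = 2 + 72 = 74)
(v(-6, -7) + s(5, 3))*(24/31) = (74 + 7*(-2 + 3)/(-3 + 5))*(24/31) = (74 + 7*1/2)*(24*(1/31)) = (74 + 7*(½)*1)*(24/31) = (74 + 7/2)*(24/31) = (155/2)*(24/31) = 60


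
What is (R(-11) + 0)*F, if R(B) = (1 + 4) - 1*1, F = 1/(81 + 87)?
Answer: 1/42 ≈ 0.023810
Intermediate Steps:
F = 1/168 ≈ 0.0059524
R(B) = 4 (R(B) = 5 - 1 = 4)
(R(-11) + 0)*F = (4 + 0)*(1/168) = 4*(1/168) = 1/42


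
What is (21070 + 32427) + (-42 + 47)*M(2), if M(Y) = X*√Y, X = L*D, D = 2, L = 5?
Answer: 53497 + 50*√2 ≈ 53568.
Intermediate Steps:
X = 10 (X = 5*2 = 10)
M(Y) = 10*√Y
(21070 + 32427) + (-42 + 47)*M(2) = (21070 + 32427) + (-42 + 47)*(10*√2) = 53497 + 5*(10*√2) = 53497 + 50*√2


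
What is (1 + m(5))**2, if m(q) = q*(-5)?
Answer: 576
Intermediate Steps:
m(q) = -5*q
(1 + m(5))**2 = (1 - 5*5)**2 = (1 - 25)**2 = (-24)**2 = 576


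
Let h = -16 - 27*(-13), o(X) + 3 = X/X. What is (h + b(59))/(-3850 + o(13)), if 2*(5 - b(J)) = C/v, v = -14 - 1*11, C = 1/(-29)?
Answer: -164333/1861800 ≈ -0.088266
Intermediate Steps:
C = -1/29 ≈ -0.034483
o(X) = -2 (o(X) = -3 + X/X = -3 + 1 = -2)
h = 335 (h = -16 + 351 = 335)
v = -25 (v = -14 - 11 = -25)
b(J) = 7249/1450 (b(J) = 5 - (-1)/(58*(-25)) = 5 - (-1)*(-1)/(58*25) = 5 - 1/2*1/725 = 5 - 1/1450 = 7249/1450)
(h + b(59))/(-3850 + o(13)) = (335 + 7249/1450)/(-3850 - 2) = (492999/1450)/(-3852) = (492999/1450)*(-1/3852) = -164333/1861800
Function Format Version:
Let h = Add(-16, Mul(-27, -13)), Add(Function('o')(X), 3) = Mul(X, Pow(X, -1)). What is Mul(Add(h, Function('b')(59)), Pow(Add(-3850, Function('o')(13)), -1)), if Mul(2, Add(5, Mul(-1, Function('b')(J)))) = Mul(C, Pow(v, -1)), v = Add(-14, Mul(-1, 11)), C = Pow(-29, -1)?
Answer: Rational(-164333, 1861800) ≈ -0.088266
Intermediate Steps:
C = Rational(-1, 29) ≈ -0.034483
Function('o')(X) = -2 (Function('o')(X) = Add(-3, Mul(X, Pow(X, -1))) = Add(-3, 1) = -2)
h = 335 (h = Add(-16, 351) = 335)
v = -25 (v = Add(-14, -11) = -25)
Function('b')(J) = Rational(7249, 1450) (Function('b')(J) = Add(5, Mul(Rational(-1, 2), Mul(Rational(-1, 29), Pow(-25, -1)))) = Add(5, Mul(Rational(-1, 2), Mul(Rational(-1, 29), Rational(-1, 25)))) = Add(5, Mul(Rational(-1, 2), Rational(1, 725))) = Add(5, Rational(-1, 1450)) = Rational(7249, 1450))
Mul(Add(h, Function('b')(59)), Pow(Add(-3850, Function('o')(13)), -1)) = Mul(Add(335, Rational(7249, 1450)), Pow(Add(-3850, -2), -1)) = Mul(Rational(492999, 1450), Pow(-3852, -1)) = Mul(Rational(492999, 1450), Rational(-1, 3852)) = Rational(-164333, 1861800)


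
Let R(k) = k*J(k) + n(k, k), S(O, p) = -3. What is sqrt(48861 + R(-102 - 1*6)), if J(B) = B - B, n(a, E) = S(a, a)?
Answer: sqrt(48858) ≈ 221.04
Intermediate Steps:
n(a, E) = -3
J(B) = 0
R(k) = -3 (R(k) = k*0 - 3 = 0 - 3 = -3)
sqrt(48861 + R(-102 - 1*6)) = sqrt(48861 - 3) = sqrt(48858)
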